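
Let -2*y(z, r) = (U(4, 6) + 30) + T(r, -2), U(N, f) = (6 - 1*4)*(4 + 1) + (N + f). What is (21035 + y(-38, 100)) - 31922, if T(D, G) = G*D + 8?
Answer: -10816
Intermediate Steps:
T(D, G) = 8 + D*G (T(D, G) = D*G + 8 = 8 + D*G)
U(N, f) = 10 + N + f (U(N, f) = (6 - 4)*5 + (N + f) = 2*5 + (N + f) = 10 + (N + f) = 10 + N + f)
y(z, r) = -29 + r (y(z, r) = -(((10 + 4 + 6) + 30) + (8 + r*(-2)))/2 = -((20 + 30) + (8 - 2*r))/2 = -(50 + (8 - 2*r))/2 = -(58 - 2*r)/2 = -29 + r)
(21035 + y(-38, 100)) - 31922 = (21035 + (-29 + 100)) - 31922 = (21035 + 71) - 31922 = 21106 - 31922 = -10816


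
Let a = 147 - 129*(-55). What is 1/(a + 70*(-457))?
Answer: -1/24748 ≈ -4.0407e-5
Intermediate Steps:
a = 7242 (a = 147 + 7095 = 7242)
1/(a + 70*(-457)) = 1/(7242 + 70*(-457)) = 1/(7242 - 31990) = 1/(-24748) = -1/24748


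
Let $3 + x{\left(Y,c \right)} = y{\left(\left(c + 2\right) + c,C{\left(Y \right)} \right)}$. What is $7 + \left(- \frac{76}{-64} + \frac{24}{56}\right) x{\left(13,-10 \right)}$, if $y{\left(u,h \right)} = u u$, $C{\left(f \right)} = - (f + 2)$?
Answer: $\frac{58885}{112} \approx 525.76$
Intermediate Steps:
$C{\left(f \right)} = -2 - f$ ($C{\left(f \right)} = - (2 + f) = -2 - f$)
$y{\left(u,h \right)} = u^{2}$
$x{\left(Y,c \right)} = -3 + \left(2 + 2 c\right)^{2}$ ($x{\left(Y,c \right)} = -3 + \left(\left(c + 2\right) + c\right)^{2} = -3 + \left(\left(2 + c\right) + c\right)^{2} = -3 + \left(2 + 2 c\right)^{2}$)
$7 + \left(- \frac{76}{-64} + \frac{24}{56}\right) x{\left(13,-10 \right)} = 7 + \left(- \frac{76}{-64} + \frac{24}{56}\right) \left(-3 + 4 \left(1 - 10\right)^{2}\right) = 7 + \left(\left(-76\right) \left(- \frac{1}{64}\right) + 24 \cdot \frac{1}{56}\right) \left(-3 + 4 \left(-9\right)^{2}\right) = 7 + \left(\frac{19}{16} + \frac{3}{7}\right) \left(-3 + 4 \cdot 81\right) = 7 + \frac{181 \left(-3 + 324\right)}{112} = 7 + \frac{181}{112} \cdot 321 = 7 + \frac{58101}{112} = \frac{58885}{112}$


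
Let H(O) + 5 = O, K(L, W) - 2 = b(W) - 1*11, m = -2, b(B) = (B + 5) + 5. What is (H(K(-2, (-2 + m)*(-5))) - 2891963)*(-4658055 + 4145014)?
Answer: 1483687380827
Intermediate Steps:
b(B) = 10 + B (b(B) = (5 + B) + 5 = 10 + B)
K(L, W) = 1 + W (K(L, W) = 2 + ((10 + W) - 1*11) = 2 + ((10 + W) - 11) = 2 + (-1 + W) = 1 + W)
H(O) = -5 + O
(H(K(-2, (-2 + m)*(-5))) - 2891963)*(-4658055 + 4145014) = ((-5 + (1 + (-2 - 2)*(-5))) - 2891963)*(-4658055 + 4145014) = ((-5 + (1 - 4*(-5))) - 2891963)*(-513041) = ((-5 + (1 + 20)) - 2891963)*(-513041) = ((-5 + 21) - 2891963)*(-513041) = (16 - 2891963)*(-513041) = -2891947*(-513041) = 1483687380827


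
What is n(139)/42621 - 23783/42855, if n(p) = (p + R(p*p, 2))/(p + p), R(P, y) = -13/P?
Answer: -907411411409284/1635114917294715 ≈ -0.55495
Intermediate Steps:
n(p) = (p - 13/p**2)/(2*p) (n(p) = (p - 13/p**2)/(p + p) = (p - 13/p**2)/((2*p)) = (p - 13/p**2)*(1/(2*p)) = (p - 13/p**2)/(2*p))
n(139)/42621 - 23783/42855 = ((1/2)*(-13 + 139**3)/139**3)/42621 - 23783/42855 = ((1/2)*(1/2685619)*(-13 + 2685619))*(1/42621) - 23783*1/42855 = ((1/2)*(1/2685619)*2685606)*(1/42621) - 23783/42855 = (1342803/2685619)*(1/42621) - 23783/42855 = 447601/38154589133 - 23783/42855 = -907411411409284/1635114917294715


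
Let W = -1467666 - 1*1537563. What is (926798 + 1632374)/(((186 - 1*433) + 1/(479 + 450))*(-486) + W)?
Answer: -2377470788/2680339209 ≈ -0.88700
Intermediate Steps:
W = -3005229 (W = -1467666 - 1537563 = -3005229)
(926798 + 1632374)/(((186 - 1*433) + 1/(479 + 450))*(-486) + W) = (926798 + 1632374)/(((186 - 1*433) + 1/(479 + 450))*(-486) - 3005229) = 2559172/(((186 - 433) + 1/929)*(-486) - 3005229) = 2559172/((-247 + 1/929)*(-486) - 3005229) = 2559172/(-229462/929*(-486) - 3005229) = 2559172/(111518532/929 - 3005229) = 2559172/(-2680339209/929) = 2559172*(-929/2680339209) = -2377470788/2680339209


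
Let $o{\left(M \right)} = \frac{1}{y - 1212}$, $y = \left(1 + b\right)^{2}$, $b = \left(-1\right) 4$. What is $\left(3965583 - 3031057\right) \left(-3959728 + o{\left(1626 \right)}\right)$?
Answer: $- \frac{4451663929954910}{1203} \approx -3.7005 \cdot 10^{12}$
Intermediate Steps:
$b = -4$
$y = 9$ ($y = \left(1 - 4\right)^{2} = \left(-3\right)^{2} = 9$)
$o{\left(M \right)} = - \frac{1}{1203}$ ($o{\left(M \right)} = \frac{1}{9 - 1212} = \frac{1}{-1203} = - \frac{1}{1203}$)
$\left(3965583 - 3031057\right) \left(-3959728 + o{\left(1626 \right)}\right) = \left(3965583 - 3031057\right) \left(-3959728 - \frac{1}{1203}\right) = 934526 \left(- \frac{4763552785}{1203}\right) = - \frac{4451663929954910}{1203}$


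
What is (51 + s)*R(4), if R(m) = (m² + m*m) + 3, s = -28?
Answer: 805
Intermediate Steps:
R(m) = 3 + 2*m² (R(m) = (m² + m²) + 3 = 2*m² + 3 = 3 + 2*m²)
(51 + s)*R(4) = (51 - 28)*(3 + 2*4²) = 23*(3 + 2*16) = 23*(3 + 32) = 23*35 = 805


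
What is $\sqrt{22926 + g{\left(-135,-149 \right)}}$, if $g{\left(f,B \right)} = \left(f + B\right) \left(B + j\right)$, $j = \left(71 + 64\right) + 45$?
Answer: $\sqrt{14122} \approx 118.84$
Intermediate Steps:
$j = 180$ ($j = 135 + 45 = 180$)
$g{\left(f,B \right)} = \left(180 + B\right) \left(B + f\right)$ ($g{\left(f,B \right)} = \left(f + B\right) \left(B + 180\right) = \left(B + f\right) \left(180 + B\right) = \left(180 + B\right) \left(B + f\right)$)
$\sqrt{22926 + g{\left(-135,-149 \right)}} = \sqrt{22926 + \left(\left(-149\right)^{2} + 180 \left(-149\right) + 180 \left(-135\right) - -20115\right)} = \sqrt{22926 + \left(22201 - 26820 - 24300 + 20115\right)} = \sqrt{22926 - 8804} = \sqrt{14122}$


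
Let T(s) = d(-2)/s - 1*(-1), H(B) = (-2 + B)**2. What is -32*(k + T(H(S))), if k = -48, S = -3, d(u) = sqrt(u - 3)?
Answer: 1504 - 32*I*sqrt(5)/25 ≈ 1504.0 - 2.8622*I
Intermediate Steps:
d(u) = sqrt(-3 + u)
T(s) = 1 + I*sqrt(5)/s (T(s) = sqrt(-3 - 2)/s - 1*(-1) = sqrt(-5)/s + 1 = (I*sqrt(5))/s + 1 = I*sqrt(5)/s + 1 = 1 + I*sqrt(5)/s)
-32*(k + T(H(S))) = -32*(-48 + ((-2 - 3)**2 + I*sqrt(5))/((-2 - 3)**2)) = -32*(-48 + ((-5)**2 + I*sqrt(5))/((-5)**2)) = -32*(-48 + (25 + I*sqrt(5))/25) = -32*(-48 + (1 + I*sqrt(5)/25)) = -32*(-47 + I*sqrt(5)/25) = 1504 - 32*I*sqrt(5)/25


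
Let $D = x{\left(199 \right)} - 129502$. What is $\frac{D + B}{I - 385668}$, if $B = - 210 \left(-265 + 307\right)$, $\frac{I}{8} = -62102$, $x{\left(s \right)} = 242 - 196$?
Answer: $\frac{34569}{220621} \approx 0.15669$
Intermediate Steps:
$x{\left(s \right)} = 46$ ($x{\left(s \right)} = 242 - 196 = 46$)
$I = -496816$ ($I = 8 \left(-62102\right) = -496816$)
$B = -8820$ ($B = \left(-210\right) 42 = -8820$)
$D = -129456$ ($D = 46 - 129502 = -129456$)
$\frac{D + B}{I - 385668} = \frac{-129456 - 8820}{-496816 - 385668} = - \frac{138276}{-882484} = \left(-138276\right) \left(- \frac{1}{882484}\right) = \frac{34569}{220621}$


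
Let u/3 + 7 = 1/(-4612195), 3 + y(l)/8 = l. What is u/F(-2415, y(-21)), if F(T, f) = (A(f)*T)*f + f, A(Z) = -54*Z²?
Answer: 16142683/709530373413407840 ≈ 2.2751e-11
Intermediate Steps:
y(l) = -24 + 8*l
u = -96856098/4612195 (u = -21 + 3/(-4612195) = -21 + 3*(-1/4612195) = -21 - 3/4612195 = -96856098/4612195 ≈ -21.000)
F(T, f) = f - 54*T*f³ (F(T, f) = ((-54*f²)*T)*f + f = (-54*T*f²)*f + f = -54*T*f³ + f = f - 54*T*f³)
u/F(-2415, y(-21)) = -96856098/(4612195*((-24 + 8*(-21)) - 54*(-2415)*(-24 + 8*(-21))³)) = -96856098/(4612195*((-24 - 168) - 54*(-2415)*(-24 - 168)³)) = -96856098/(4612195*(-192 - 54*(-2415)*(-192)³)) = -96856098/(4612195*(-192 - 54*(-2415)*(-7077888))) = -96856098/(4612195*(-192 - 923027374080)) = -96856098/4612195/(-923027374272) = -96856098/4612195*(-1/923027374272) = 16142683/709530373413407840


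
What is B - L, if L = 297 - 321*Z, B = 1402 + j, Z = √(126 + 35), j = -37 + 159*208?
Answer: 34140 + 321*√161 ≈ 38213.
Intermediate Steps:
j = 33035 (j = -37 + 33072 = 33035)
Z = √161 ≈ 12.689
B = 34437 (B = 1402 + 33035 = 34437)
L = 297 - 321*√161 ≈ -3776.0
B - L = 34437 - (297 - 321*√161) = 34437 + (-297 + 321*√161) = 34140 + 321*√161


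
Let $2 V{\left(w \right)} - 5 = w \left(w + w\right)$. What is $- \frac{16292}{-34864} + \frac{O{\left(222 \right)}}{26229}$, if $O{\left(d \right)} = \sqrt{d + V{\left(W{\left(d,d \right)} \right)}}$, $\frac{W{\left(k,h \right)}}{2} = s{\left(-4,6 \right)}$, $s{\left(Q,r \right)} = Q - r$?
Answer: $\frac{4073}{8716} + \frac{\sqrt{2498}}{52458} \approx 0.46825$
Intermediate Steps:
$W{\left(k,h \right)} = -20$ ($W{\left(k,h \right)} = 2 \left(-4 - 6\right) = 2 \left(-10\right) = -20$)
$V{\left(w \right)} = \frac{5}{2} + w^{2}$ ($V{\left(w \right)} = \frac{5}{2} + \frac{w \left(w + w\right)}{2} = \frac{5}{2} + \frac{w 2 w}{2} = \frac{5}{2} + \frac{2 w^{2}}{2} = \frac{5}{2} + w^{2}$)
$O{\left(d \right)} = \sqrt{\frac{805}{2} + d}$ ($O{\left(d \right)} = \sqrt{d + \left(\frac{5}{2} + \left(-20\right)^{2}\right)} = \sqrt{d + \left(\frac{5}{2} + 400\right)} = \sqrt{d + \frac{805}{2}} = \sqrt{\frac{805}{2} + d}$)
$- \frac{16292}{-34864} + \frac{O{\left(222 \right)}}{26229} = - \frac{16292}{-34864} + \frac{\frac{1}{2} \sqrt{1610 + 4 \cdot 222}}{26229} = \left(-16292\right) \left(- \frac{1}{34864}\right) + \frac{\sqrt{1610 + 888}}{2} \cdot \frac{1}{26229} = \frac{4073}{8716} + \frac{\sqrt{2498}}{2} \cdot \frac{1}{26229} = \frac{4073}{8716} + \frac{\sqrt{2498}}{52458}$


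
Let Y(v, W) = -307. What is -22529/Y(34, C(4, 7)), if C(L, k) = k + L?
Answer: 22529/307 ≈ 73.384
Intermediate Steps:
C(L, k) = L + k
-22529/Y(34, C(4, 7)) = -22529/(-307) = -22529*(-1/307) = 22529/307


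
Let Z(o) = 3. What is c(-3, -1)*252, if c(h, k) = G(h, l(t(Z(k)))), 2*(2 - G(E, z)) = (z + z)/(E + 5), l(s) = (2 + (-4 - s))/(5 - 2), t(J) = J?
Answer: 714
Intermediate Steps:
l(s) = -⅔ - s/3 (l(s) = (-2 - s)/3 = (-2 - s)*(⅓) = -⅔ - s/3)
G(E, z) = 2 - z/(5 + E) (G(E, z) = 2 - (z + z)/(2*(E + 5)) = 2 - 2*z/(2*(5 + E)) = 2 - z/(5 + E))
c(h, k) = (35/3 + 2*h)/(5 + h) (c(h, k) = (10 - (-⅔ - ⅓*3) + 2*h)/(5 + h) = (10 - (-⅔ - 1) + 2*h)/(5 + h) = (10 - 1*(-5/3) + 2*h)/(5 + h) = (10 + 5/3 + 2*h)/(5 + h) = (35/3 + 2*h)/(5 + h))
c(-3, -1)*252 = ((35 + 6*(-3))/(3*(5 - 3)))*252 = ((⅓)*(35 - 18)/2)*252 = ((⅓)*(½)*17)*252 = (17/6)*252 = 714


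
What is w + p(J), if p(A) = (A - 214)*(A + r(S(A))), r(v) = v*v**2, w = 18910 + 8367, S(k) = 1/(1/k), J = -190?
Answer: 2771140037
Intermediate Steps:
S(k) = k
w = 27277
r(v) = v**3
p(A) = (-214 + A)*(A + A**3) (p(A) = (A - 214)*(A + A**3) = (-214 + A)*(A + A**3))
w + p(J) = 27277 - 190*(-214 - 190 + (-190)**3 - 214*(-190)**2) = 27277 - 190*(-214 - 190 - 6859000 - 214*36100) = 27277 - 190*(-214 - 190 - 6859000 - 7725400) = 27277 - 190*(-14584804) = 27277 + 2771112760 = 2771140037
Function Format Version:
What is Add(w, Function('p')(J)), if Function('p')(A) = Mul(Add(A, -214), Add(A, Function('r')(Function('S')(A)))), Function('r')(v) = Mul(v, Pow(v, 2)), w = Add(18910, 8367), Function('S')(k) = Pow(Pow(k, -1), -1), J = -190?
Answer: 2771140037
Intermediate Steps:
Function('S')(k) = k
w = 27277
Function('r')(v) = Pow(v, 3)
Function('p')(A) = Mul(Add(-214, A), Add(A, Pow(A, 3))) (Function('p')(A) = Mul(Add(A, -214), Add(A, Pow(A, 3))) = Mul(Add(-214, A), Add(A, Pow(A, 3))))
Add(w, Function('p')(J)) = Add(27277, Mul(-190, Add(-214, -190, Pow(-190, 3), Mul(-214, Pow(-190, 2))))) = Add(27277, Mul(-190, Add(-214, -190, -6859000, Mul(-214, 36100)))) = Add(27277, Mul(-190, Add(-214, -190, -6859000, -7725400))) = Add(27277, Mul(-190, -14584804)) = Add(27277, 2771112760) = 2771140037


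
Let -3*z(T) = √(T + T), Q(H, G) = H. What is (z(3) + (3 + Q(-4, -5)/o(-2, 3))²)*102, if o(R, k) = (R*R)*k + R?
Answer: 17238/25 - 34*√6 ≈ 606.24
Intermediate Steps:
o(R, k) = R + k*R² (o(R, k) = R²*k + R = k*R² + R = R + k*R²)
z(T) = -√2*√T/3 (z(T) = -√(T + T)/3 = -√2*√T/3)
(z(3) + (3 + Q(-4, -5)/o(-2, 3))²)*102 = (-√2*√3/3 + (3 - 4*(-1/(2*(1 - 2*3))))²)*102 = (-√6/3 + (3 - 4*(-1/(2*(1 - 6))))²)*102 = (-√6/3 + (3 - 4/((-2*(-5))))²)*102 = (-√6/3 + (3 - 4/10)²)*102 = (-√6/3 + (3 - 4*⅒)²)*102 = (-√6/3 + (3 - ⅖)²)*102 = (-√6/3 + (13/5)²)*102 = (-√6/3 + 169/25)*102 = (169/25 - √6/3)*102 = 17238/25 - 34*√6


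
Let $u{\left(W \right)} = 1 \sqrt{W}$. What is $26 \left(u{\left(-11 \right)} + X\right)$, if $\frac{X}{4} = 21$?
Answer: $2184 + 26 i \sqrt{11} \approx 2184.0 + 86.232 i$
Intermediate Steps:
$u{\left(W \right)} = \sqrt{W}$
$X = 84$ ($X = 4 \cdot 21 = 84$)
$26 \left(u{\left(-11 \right)} + X\right) = 26 \left(\sqrt{-11} + 84\right) = 26 \left(i \sqrt{11} + 84\right) = 26 \left(84 + i \sqrt{11}\right) = 2184 + 26 i \sqrt{11}$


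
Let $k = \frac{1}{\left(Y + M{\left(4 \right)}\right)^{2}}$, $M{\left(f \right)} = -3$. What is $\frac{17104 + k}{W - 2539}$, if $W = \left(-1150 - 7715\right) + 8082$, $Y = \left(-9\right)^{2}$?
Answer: $- \frac{9460067}{1837368} \approx -5.1487$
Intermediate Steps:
$Y = 81$
$W = -783$ ($W = -8865 + 8082 = -783$)
$k = \frac{1}{6084}$ ($k = \frac{1}{\left(81 - 3\right)^{2}} = \frac{1}{78^{2}} = \frac{1}{6084} \approx 0.00016437$)
$\frac{17104 + k}{W - 2539} = \frac{17104 + \frac{1}{6084}}{-783 - 2539} = \frac{104060737}{6084 \left(-3322\right)} = \frac{104060737}{6084} \left(- \frac{1}{3322}\right) = - \frac{9460067}{1837368}$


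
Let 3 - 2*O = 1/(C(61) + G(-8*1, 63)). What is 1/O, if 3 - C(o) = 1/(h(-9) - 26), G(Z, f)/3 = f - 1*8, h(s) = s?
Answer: 5881/8804 ≈ 0.66799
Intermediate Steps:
G(Z, f) = -24 + 3*f (G(Z, f) = 3*(f - 1*8) = 3*(f - 8) = 3*(-8 + f) = -24 + 3*f)
C(o) = 106/35 (C(o) = 3 - 1/(-9 - 26) = 3 - 1/(-35) = 3 - 1*(-1/35) = 3 + 1/35 = 106/35)
O = 8804/5881 (O = 3/2 - 1/(2*(106/35 + (-24 + 3*63))) = 3/2 - 1/(2*(106/35 + (-24 + 189))) = 3/2 - 1/(2*(106/35 + 165)) = 3/2 - 1/(2*5881/35) = 3/2 - ½*35/5881 = 3/2 - 35/11762 = 8804/5881 ≈ 1.4970)
1/O = 1/(8804/5881) = 5881/8804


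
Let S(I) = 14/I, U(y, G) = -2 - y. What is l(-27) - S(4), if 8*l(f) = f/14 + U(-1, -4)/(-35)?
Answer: -299/80 ≈ -3.7375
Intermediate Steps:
l(f) = 1/280 + f/112 (l(f) = (f/14 + (-2 - 1*(-1))/(-35))/8 = (f*(1/14) + (-2 + 1)*(-1/35))/8 = (f/14 - 1*(-1/35))/8 = (f/14 + 1/35)/8 = (1/35 + f/14)/8 = 1/280 + f/112)
l(-27) - S(4) = (1/280 + (1/112)*(-27)) - 14/4 = (1/280 - 27/112) - 14/4 = -19/80 - 1*7/2 = -19/80 - 7/2 = -299/80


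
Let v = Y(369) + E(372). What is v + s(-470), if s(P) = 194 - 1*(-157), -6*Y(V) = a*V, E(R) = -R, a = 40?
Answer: -2481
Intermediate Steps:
Y(V) = -20*V/3
s(P) = 351 (s(P) = 194 + 157 = 351)
v = -2832 (v = -20/3*369 - 1*372 = -2460 - 372 = -2832)
v + s(-470) = -2832 + 351 = -2481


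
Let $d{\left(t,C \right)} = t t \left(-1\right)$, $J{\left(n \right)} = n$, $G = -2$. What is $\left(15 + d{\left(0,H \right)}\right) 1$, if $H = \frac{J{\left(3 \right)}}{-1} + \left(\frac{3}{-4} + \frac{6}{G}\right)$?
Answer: $15$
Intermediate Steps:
$H = - \frac{27}{4}$ ($H = \frac{3}{-1} + \left(\frac{3}{-4} + \frac{6}{-2}\right) = 3 \left(-1\right) + \left(3 \left(- \frac{1}{4}\right) + 6 \left(- \frac{1}{2}\right)\right) = -3 - \frac{15}{4} = - \frac{27}{4} \approx -6.75$)
$d{\left(t,C \right)} = - t^{2}$ ($d{\left(t,C \right)} = t^{2} \left(-1\right) = - t^{2}$)
$\left(15 + d{\left(0,H \right)}\right) 1 = \left(15 - 0^{2}\right) 1 = \left(15 - 0\right) 1 = \left(15 + 0\right) 1 = 15 \cdot 1 = 15$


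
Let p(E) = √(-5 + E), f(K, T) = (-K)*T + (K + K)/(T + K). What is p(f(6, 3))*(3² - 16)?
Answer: -7*I*√195/3 ≈ -32.583*I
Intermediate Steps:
f(K, T) = -K*T + 2*K/(K + T) (f(K, T) = -K*T + (2*K)/(K + T) = -K*T + 2*K/(K + T))
p(f(6, 3))*(3² - 16) = √(-5 + 6*(2 - 1*3² - 1*6*3)/(6 + 3))*(3² - 16) = √(-5 + 6*(2 - 1*9 - 18)/9)*(9 - 16) = √(-5 + 6*(⅑)*(2 - 9 - 18))*(-7) = √(-5 + 6*(⅑)*(-25))*(-7) = √(-5 - 50/3)*(-7) = √(-65/3)*(-7) = (I*√195/3)*(-7) = -7*I*√195/3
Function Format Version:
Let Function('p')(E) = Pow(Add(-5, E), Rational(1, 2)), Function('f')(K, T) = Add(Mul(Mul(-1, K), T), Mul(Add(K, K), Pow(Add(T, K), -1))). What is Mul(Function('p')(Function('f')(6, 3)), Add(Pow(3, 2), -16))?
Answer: Mul(Rational(-7, 3), I, Pow(195, Rational(1, 2))) ≈ Mul(-32.583, I)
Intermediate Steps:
Function('f')(K, T) = Add(Mul(-1, K, T), Mul(2, K, Pow(Add(K, T), -1))) (Function('f')(K, T) = Add(Mul(-1, K, T), Mul(Mul(2, K), Pow(Add(K, T), -1))) = Add(Mul(-1, K, T), Mul(2, K, Pow(Add(K, T), -1))))
Mul(Function('p')(Function('f')(6, 3)), Add(Pow(3, 2), -16)) = Mul(Pow(Add(-5, Mul(6, Pow(Add(6, 3), -1), Add(2, Mul(-1, Pow(3, 2)), Mul(-1, 6, 3)))), Rational(1, 2)), Add(Pow(3, 2), -16)) = Mul(Pow(Add(-5, Mul(6, Pow(9, -1), Add(2, Mul(-1, 9), -18))), Rational(1, 2)), Add(9, -16)) = Mul(Pow(Add(-5, Mul(6, Rational(1, 9), Add(2, -9, -18))), Rational(1, 2)), -7) = Mul(Pow(Add(-5, Mul(6, Rational(1, 9), -25)), Rational(1, 2)), -7) = Mul(Pow(Add(-5, Rational(-50, 3)), Rational(1, 2)), -7) = Mul(Pow(Rational(-65, 3), Rational(1, 2)), -7) = Mul(Mul(Rational(1, 3), I, Pow(195, Rational(1, 2))), -7) = Mul(Rational(-7, 3), I, Pow(195, Rational(1, 2)))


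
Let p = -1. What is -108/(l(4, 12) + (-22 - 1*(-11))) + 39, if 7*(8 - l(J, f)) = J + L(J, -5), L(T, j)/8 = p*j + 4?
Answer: 4539/97 ≈ 46.794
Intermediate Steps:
L(T, j) = 32 - 8*j (L(T, j) = 8*(-j + 4) = 8*(4 - j) = 32 - 8*j)
l(J, f) = -16/7 - J/7 (l(J, f) = 8 - (J + (32 - 8*(-5)))/7 = 8 - (J + (32 + 40))/7 = 8 - (J + 72)/7 = 8 - (72 + J)/7 = 8 + (-72/7 - J/7) = -16/7 - J/7)
-108/(l(4, 12) + (-22 - 1*(-11))) + 39 = -108/((-16/7 - ⅐*4) + (-22 - 1*(-11))) + 39 = -108/((-16/7 - 4/7) + (-22 + 11)) + 39 = -108/(-20/7 - 11) + 39 = -108/(-97/7) + 39 = -7/97*(-108) + 39 = 756/97 + 39 = 4539/97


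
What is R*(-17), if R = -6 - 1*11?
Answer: 289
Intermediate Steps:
R = -17 (R = -6 - 11 = -17)
R*(-17) = -17*(-17) = 289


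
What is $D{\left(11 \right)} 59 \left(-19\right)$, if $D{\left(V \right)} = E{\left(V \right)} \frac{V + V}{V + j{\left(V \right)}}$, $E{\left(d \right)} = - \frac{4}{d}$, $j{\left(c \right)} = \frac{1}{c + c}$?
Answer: $\frac{197296}{243} \approx 811.92$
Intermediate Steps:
$j{\left(c \right)} = \frac{1}{2 c}$
$D{\left(V \right)} = - \frac{8}{V + \frac{1}{2 V}}$ ($D{\left(V \right)} = - \frac{4}{V} \frac{V + V}{V + \frac{1}{2 V}} = - \frac{4}{V} \frac{2 V}{V + \frac{1}{2 V}} = - \frac{8}{V + \frac{1}{2 V}}$)
$D{\left(11 \right)} 59 \left(-19\right) = \left(-16\right) 11 \frac{1}{1 + 2 \cdot 11^{2}} \cdot 59 \left(-19\right) = \left(-16\right) 11 \frac{1}{1 + 2 \cdot 121} \cdot 59 \left(-19\right) = \left(-16\right) 11 \frac{1}{1 + 242} \cdot 59 \left(-19\right) = \left(-16\right) 11 \cdot \frac{1}{243} \cdot 59 \left(-19\right) = \left(- \frac{176}{243}\right) 59 \left(-19\right) = \left(- \frac{10384}{243}\right) \left(-19\right) = \frac{197296}{243}$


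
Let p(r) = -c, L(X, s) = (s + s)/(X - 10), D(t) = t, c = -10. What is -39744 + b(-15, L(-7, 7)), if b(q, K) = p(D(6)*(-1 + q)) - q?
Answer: -39719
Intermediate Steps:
L(X, s) = 2*s/(-10 + X) (L(X, s) = (2*s)/(-10 + X) = 2*s/(-10 + X))
p(r) = 10 (p(r) = -1*(-10) = 10)
b(q, K) = 10 - q
-39744 + b(-15, L(-7, 7)) = -39744 + (10 - 1*(-15)) = -39744 + (10 + 15) = -39744 + 25 = -39719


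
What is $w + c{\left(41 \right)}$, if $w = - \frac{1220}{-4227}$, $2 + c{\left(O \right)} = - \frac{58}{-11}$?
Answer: $\frac{165592}{46497} \approx 3.5613$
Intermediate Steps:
$c{\left(O \right)} = \frac{36}{11}$ ($c{\left(O \right)} = -2 - \frac{58}{-11} = -2 - - \frac{58}{11} = -2 + \frac{58}{11} = \frac{36}{11}$)
$w = \frac{1220}{4227}$ ($w = \left(-1220\right) \left(- \frac{1}{4227}\right) = \frac{1220}{4227} \approx 0.28862$)
$w + c{\left(41 \right)} = \frac{1220}{4227} + \frac{36}{11} = \frac{165592}{46497}$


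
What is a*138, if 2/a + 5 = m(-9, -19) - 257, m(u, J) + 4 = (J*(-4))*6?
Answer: 138/95 ≈ 1.4526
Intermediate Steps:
m(u, J) = -4 - 24*J (m(u, J) = -4 + (J*(-4))*6 = -4 - 4*J*6 = -4 - 24*J)
a = 1/95 (a = 2/(-5 + ((-4 - 24*(-19)) - 257)) = 2/(-5 + ((-4 + 456) - 257)) = 2/(-5 + (452 - 257)) = 2/(-5 + 195) = 2/190 = 2*(1/190) = 1/95 ≈ 0.010526)
a*138 = (1/95)*138 = 138/95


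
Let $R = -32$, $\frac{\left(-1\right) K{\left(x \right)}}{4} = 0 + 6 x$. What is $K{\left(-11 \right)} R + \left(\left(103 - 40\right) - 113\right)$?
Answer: $-8498$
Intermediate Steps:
$K{\left(x \right)} = - 24 x$ ($K{\left(x \right)} = - 4 \left(0 + 6 x\right) = - 4 \cdot 6 x = - 24 x$)
$K{\left(-11 \right)} R + \left(\left(103 - 40\right) - 113\right) = \left(-24\right) \left(-11\right) \left(-32\right) + \left(\left(103 - 40\right) - 113\right) = 264 \left(-32\right) + \left(63 - 113\right) = -8448 - 50 = -8498$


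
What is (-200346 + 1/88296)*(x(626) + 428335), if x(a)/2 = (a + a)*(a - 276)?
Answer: -23080436507715025/88296 ≈ -2.6140e+11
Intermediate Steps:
x(a) = 4*a*(-276 + a) (x(a) = 2*((a + a)*(a - 276)) = 2*((2*a)*(-276 + a)) = 2*(2*a*(-276 + a)) = 4*a*(-276 + a))
(-200346 + 1/88296)*(x(626) + 428335) = (-200346 + 1/88296)*(4*626*(-276 + 626) + 428335) = (-200346 + 1/88296)*(4*626*350 + 428335) = -17689750415*(876400 + 428335)/88296 = -17689750415/88296*1304735 = -23080436507715025/88296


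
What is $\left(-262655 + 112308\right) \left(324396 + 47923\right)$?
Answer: $-55977044693$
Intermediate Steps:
$\left(-262655 + 112308\right) \left(324396 + 47923\right) = \left(-150347\right) 372319 = -55977044693$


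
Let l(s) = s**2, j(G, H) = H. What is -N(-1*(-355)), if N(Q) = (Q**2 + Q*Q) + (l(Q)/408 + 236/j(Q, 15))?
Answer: -514844221/2040 ≈ -2.5237e+5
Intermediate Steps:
N(Q) = 236/15 + 817*Q**2/408 (N(Q) = (Q**2 + Q*Q) + (Q**2/408 + 236/15) = (Q**2 + Q**2) + (Q**2*(1/408) + 236*(1/15)) = 2*Q**2 + (Q**2/408 + 236/15) = 2*Q**2 + (236/15 + Q**2/408) = 236/15 + 817*Q**2/408)
-N(-1*(-355)) = -(236/15 + 817*(-1*(-355))**2/408) = -(236/15 + (817/408)*355**2) = -(236/15 + (817/408)*126025) = -(236/15 + 102962425/408) = -1*514844221/2040 = -514844221/2040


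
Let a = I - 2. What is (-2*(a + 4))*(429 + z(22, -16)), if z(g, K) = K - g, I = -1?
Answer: -782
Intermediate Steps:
a = -3 (a = -1 - 2 = -3)
(-2*(a + 4))*(429 + z(22, -16)) = (-2*(-3 + 4))*(429 + (-16 - 1*22)) = (-2*1)*(429 + (-16 - 22)) = -2*(429 - 38) = -2*391 = -782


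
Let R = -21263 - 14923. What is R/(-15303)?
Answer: 12062/5101 ≈ 2.3646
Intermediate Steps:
R = -36186
R/(-15303) = -36186/(-15303) = -36186*(-1/15303) = 12062/5101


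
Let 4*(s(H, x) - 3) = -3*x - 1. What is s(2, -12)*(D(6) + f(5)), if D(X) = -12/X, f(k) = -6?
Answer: -94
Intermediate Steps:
s(H, x) = 11/4 - 3*x/4 (s(H, x) = 3 + (-3*x - 1)/4 = 3 + (-1 - 3*x)/4 = 3 + (-¼ - 3*x/4) = 11/4 - 3*x/4)
s(2, -12)*(D(6) + f(5)) = (11/4 - ¾*(-12))*(-12/6 - 6) = (11/4 + 9)*(-12*⅙ - 6) = 47*(-2 - 6)/4 = (47/4)*(-8) = -94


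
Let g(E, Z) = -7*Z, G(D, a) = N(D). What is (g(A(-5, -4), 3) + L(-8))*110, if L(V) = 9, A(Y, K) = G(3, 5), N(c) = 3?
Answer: -1320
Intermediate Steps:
G(D, a) = 3
A(Y, K) = 3
(g(A(-5, -4), 3) + L(-8))*110 = (-7*3 + 9)*110 = (-21 + 9)*110 = -12*110 = -1320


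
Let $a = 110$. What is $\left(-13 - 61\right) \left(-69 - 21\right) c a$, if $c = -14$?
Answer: $-10256400$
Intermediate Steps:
$\left(-13 - 61\right) \left(-69 - 21\right) c a = \left(-13 - 61\right) \left(-69 - 21\right) \left(-14\right) 110 = \left(-74\right) \left(-90\right) \left(-14\right) 110 = 6660 \left(-14\right) 110 = \left(-93240\right) 110 = -10256400$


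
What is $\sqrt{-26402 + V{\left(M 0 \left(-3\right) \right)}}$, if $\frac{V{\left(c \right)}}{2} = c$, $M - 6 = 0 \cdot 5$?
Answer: $i \sqrt{26402} \approx 162.49 i$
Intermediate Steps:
$M = 6$ ($M = 6 + 0 \cdot 5 = 6 + 0 = 6$)
$V{\left(c \right)} = 2 c$
$\sqrt{-26402 + V{\left(M 0 \left(-3\right) \right)}} = \sqrt{-26402 + 2 \cdot 6 \cdot 0 \left(-3\right)} = \sqrt{-26402 + 2 \cdot 0 \left(-3\right)} = \sqrt{-26402 + 2 \cdot 0} = \sqrt{-26402 + 0} = \sqrt{-26402} = i \sqrt{26402}$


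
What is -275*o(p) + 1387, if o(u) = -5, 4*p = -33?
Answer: 2762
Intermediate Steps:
p = -33/4 (p = (¼)*(-33) = -33/4 ≈ -8.2500)
-275*o(p) + 1387 = -275*(-5) + 1387 = 1375 + 1387 = 2762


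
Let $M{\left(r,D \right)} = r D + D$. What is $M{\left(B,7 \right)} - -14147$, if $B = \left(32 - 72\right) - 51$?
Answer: $13517$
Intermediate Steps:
$B = -91$ ($B = -40 - 51 = -91$)
$M{\left(r,D \right)} = D + D r$ ($M{\left(r,D \right)} = D r + D = D + D r$)
$M{\left(B,7 \right)} - -14147 = 7 \left(1 - 91\right) - -14147 = 7 \left(-90\right) + 14147 = -630 + 14147 = 13517$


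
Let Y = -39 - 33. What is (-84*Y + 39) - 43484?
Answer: -37397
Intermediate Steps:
Y = -72
(-84*Y + 39) - 43484 = (-84*(-72) + 39) - 43484 = (6048 + 39) - 43484 = 6087 - 43484 = -37397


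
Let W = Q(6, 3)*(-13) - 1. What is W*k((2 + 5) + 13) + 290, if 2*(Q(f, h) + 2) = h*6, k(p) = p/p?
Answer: 198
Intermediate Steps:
k(p) = 1
Q(f, h) = -2 + 3*h (Q(f, h) = -2 + (h*6)/2 = -2 + (6*h)/2 = -2 + 3*h)
W = -92 (W = (-2 + 3*3)*(-13) - 1 = (-2 + 9)*(-13) - 1 = 7*(-13) - 1 = -91 - 1 = -92)
W*k((2 + 5) + 13) + 290 = -92*1 + 290 = -92 + 290 = 198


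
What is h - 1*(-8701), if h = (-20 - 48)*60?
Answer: 4621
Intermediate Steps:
h = -4080 (h = -68*60 = -4080)
h - 1*(-8701) = -4080 - 1*(-8701) = -4080 + 8701 = 4621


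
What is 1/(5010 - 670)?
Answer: 1/4340 ≈ 0.00023041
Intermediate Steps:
1/(5010 - 670) = 1/4340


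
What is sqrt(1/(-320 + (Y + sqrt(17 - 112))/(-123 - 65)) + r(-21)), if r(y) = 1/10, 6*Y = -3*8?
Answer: sqrt(10)*sqrt((58276 + I*sqrt(95))/(60156 + I*sqrt(95)))/10 ≈ 0.31125 + 8.1344e-7*I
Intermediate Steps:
Y = -4 (Y = (-3*8)/6 = (1/6)*(-24) = -4)
r(y) = 1/10
sqrt(1/(-320 + (Y + sqrt(17 - 112))/(-123 - 65)) + r(-21)) = sqrt(1/(-320 + (-4 + sqrt(17 - 112))/(-123 - 65)) + 1/10) = sqrt(1/(-320 + (-4 + sqrt(-95))/(-188)) + 1/10) = sqrt(1/(-320 + (-4 + I*sqrt(95))*(-1/188)) + 1/10) = sqrt(1/(-320 + (1/47 - I*sqrt(95)/188)) + 1/10) = sqrt(1/(-15039/47 - I*sqrt(95)/188) + 1/10) = sqrt(1/10 + 1/(-15039/47 - I*sqrt(95)/188))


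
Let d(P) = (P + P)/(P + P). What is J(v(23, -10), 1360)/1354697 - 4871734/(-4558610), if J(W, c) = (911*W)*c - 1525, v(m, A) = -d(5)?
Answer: 67488293482/441109663655 ≈ 0.15300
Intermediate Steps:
d(P) = 1 (d(P) = (2*P)/((2*P)) = (2*P)*(1/(2*P)) = 1)
v(m, A) = -1 (v(m, A) = -1*1 = -1)
J(W, c) = -1525 + 911*W*c (J(W, c) = 911*W*c - 1525 = -1525 + 911*W*c)
J(v(23, -10), 1360)/1354697 - 4871734/(-4558610) = (-1525 + 911*(-1)*1360)/1354697 - 4871734/(-4558610) = (-1525 - 1238960)*(1/1354697) - 4871734*(-1/4558610) = -1240485*1/1354697 + 347981/325615 = -1240485/1354697 + 347981/325615 = 67488293482/441109663655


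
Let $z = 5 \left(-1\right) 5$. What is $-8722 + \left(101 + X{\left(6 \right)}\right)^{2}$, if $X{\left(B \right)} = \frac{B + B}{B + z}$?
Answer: $\frac{488007}{361} \approx 1351.8$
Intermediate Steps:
$z = -25$ ($z = \left(-5\right) 5 = -25$)
$X{\left(B \right)} = \frac{2 B}{-25 + B}$ ($X{\left(B \right)} = \frac{B + B}{B - 25} = \frac{2 B}{-25 + B}$)
$-8722 + \left(101 + X{\left(6 \right)}\right)^{2} = -8722 + \left(101 + 2 \cdot 6 \frac{1}{-25 + 6}\right)^{2} = -8722 + \left(101 + 2 \cdot 6 \frac{1}{-19}\right)^{2} = -8722 + \left(101 + 2 \cdot 6 \left(- \frac{1}{19}\right)\right)^{2} = -8722 + \left(101 - \frac{12}{19}\right)^{2} = -8722 + \left(\frac{1907}{19}\right)^{2} = -8722 + \frac{3636649}{361} = \frac{488007}{361}$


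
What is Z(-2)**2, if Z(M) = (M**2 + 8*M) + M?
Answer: 196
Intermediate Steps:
Z(M) = M**2 + 9*M
Z(-2)**2 = (-2*(9 - 2))**2 = (-2*7)**2 = (-14)**2 = 196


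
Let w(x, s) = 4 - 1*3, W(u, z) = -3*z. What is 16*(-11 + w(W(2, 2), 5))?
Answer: -160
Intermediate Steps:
w(x, s) = 1 (w(x, s) = 4 - 3 = 1)
16*(-11 + w(W(2, 2), 5)) = 16*(-11 + 1) = 16*(-10) = -160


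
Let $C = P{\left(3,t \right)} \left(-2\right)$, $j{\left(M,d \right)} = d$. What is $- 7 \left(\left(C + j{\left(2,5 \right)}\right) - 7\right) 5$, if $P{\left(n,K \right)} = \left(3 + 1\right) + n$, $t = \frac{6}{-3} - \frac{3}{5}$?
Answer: $560$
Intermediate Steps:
$t = - \frac{13}{5}$ ($t = 6 \left(- \frac{1}{3}\right) - \frac{3}{5} = -2 - \frac{3}{5} = - \frac{13}{5} \approx -2.6$)
$P{\left(n,K \right)} = 4 + n$
$C = -14$ ($C = \left(4 + 3\right) \left(-2\right) = 7 \left(-2\right) = -14$)
$- 7 \left(\left(C + j{\left(2,5 \right)}\right) - 7\right) 5 = - 7 \left(\left(-14 + 5\right) - 7\right) 5 = - 7 \left(-9 - 7\right) 5 = \left(-7\right) \left(-16\right) 5 = 112 \cdot 5 = 560$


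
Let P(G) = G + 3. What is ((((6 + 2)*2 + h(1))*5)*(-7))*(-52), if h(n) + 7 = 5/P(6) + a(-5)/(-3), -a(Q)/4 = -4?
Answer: 69160/9 ≈ 7684.4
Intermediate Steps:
a(Q) = 16 (a(Q) = -4*(-4) = 16)
P(G) = 3 + G
h(n) = -106/9 (h(n) = -7 + (5/(3 + 6) + 16/(-3)) = -7 + (5/9 + 16*(-⅓)) = -7 + (5*(⅑) - 16/3) = -7 + (5/9 - 16/3) = -7 - 43/9 = -106/9)
((((6 + 2)*2 + h(1))*5)*(-7))*(-52) = ((((6 + 2)*2 - 106/9)*5)*(-7))*(-52) = (((8*2 - 106/9)*5)*(-7))*(-52) = (((16 - 106/9)*5)*(-7))*(-52) = (((38/9)*5)*(-7))*(-52) = ((190/9)*(-7))*(-52) = -1330/9*(-52) = 69160/9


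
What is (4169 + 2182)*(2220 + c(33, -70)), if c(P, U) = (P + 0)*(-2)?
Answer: 13680054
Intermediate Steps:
c(P, U) = -2*P (c(P, U) = P*(-2) = -2*P)
(4169 + 2182)*(2220 + c(33, -70)) = (4169 + 2182)*(2220 - 2*33) = 6351*(2220 - 66) = 6351*2154 = 13680054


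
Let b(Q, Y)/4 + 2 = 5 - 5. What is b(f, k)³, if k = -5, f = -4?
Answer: -512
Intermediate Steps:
b(Q, Y) = -8 (b(Q, Y) = -8 + 4*(5 - 5) = -8 + 4*0 = -8 + 0 = -8)
b(f, k)³ = (-8)³ = -512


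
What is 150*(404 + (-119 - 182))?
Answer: 15450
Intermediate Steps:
150*(404 + (-119 - 182)) = 150*(404 - 301) = 150*103 = 15450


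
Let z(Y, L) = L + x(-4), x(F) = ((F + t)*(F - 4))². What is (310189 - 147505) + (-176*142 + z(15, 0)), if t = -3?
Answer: 140828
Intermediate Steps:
x(F) = (-4 + F)²*(-3 + F)² (x(F) = ((F - 3)*(F - 4))² = ((-3 + F)*(-4 + F))² = ((-4 + F)*(-3 + F))² = (-4 + F)²*(-3 + F)²)
z(Y, L) = 3136 + L (z(Y, L) = L + (-4 - 4)²*(-3 - 4)² = L + (-8)²*(-7)² = L + 64*49 = L + 3136 = 3136 + L)
(310189 - 147505) + (-176*142 + z(15, 0)) = (310189 - 147505) + (-176*142 + (3136 + 0)) = 162684 + (-24992 + 3136) = 162684 - 21856 = 140828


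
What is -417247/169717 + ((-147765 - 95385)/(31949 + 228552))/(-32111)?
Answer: -3490208029158367/1419673813696087 ≈ -2.4585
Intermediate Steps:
-417247/169717 + ((-147765 - 95385)/(31949 + 228552))/(-32111) = -417247*1/169717 - 243150/260501*(-1/32111) = -417247/169717 - 243150*1/260501*(-1/32111) = -417247/169717 - 243150/260501*(-1/32111) = -417247/169717 + 243150/8364947611 = -3490208029158367/1419673813696087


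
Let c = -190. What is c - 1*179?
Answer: -369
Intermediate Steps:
c - 1*179 = -190 - 1*179 = -190 - 179 = -369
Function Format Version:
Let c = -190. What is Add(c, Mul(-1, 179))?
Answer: -369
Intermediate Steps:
Add(c, Mul(-1, 179)) = Add(-190, Mul(-1, 179)) = Add(-190, -179) = -369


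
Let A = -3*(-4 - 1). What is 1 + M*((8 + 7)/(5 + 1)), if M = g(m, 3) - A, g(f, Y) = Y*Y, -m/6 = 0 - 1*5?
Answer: -14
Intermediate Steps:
m = 30 (m = -6*(0 - 1*5) = -6*(0 - 5) = -6*(-5) = 30)
g(f, Y) = Y²
A = 15 (A = -3*(-5) = 15)
M = -6 (M = 3² - 1*15 = 9 - 15 = -6)
1 + M*((8 + 7)/(5 + 1)) = 1 - 6*(8 + 7)/(5 + 1) = 1 - 90/6 = 1 - 6*5/2 = 1 - 15 = -14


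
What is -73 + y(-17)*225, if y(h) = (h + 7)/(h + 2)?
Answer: 77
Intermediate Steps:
y(h) = (7 + h)/(2 + h)
-73 + y(-17)*225 = -73 + ((7 - 17)/(2 - 17))*225 = -73 + (-10/(-15))*225 = -73 - 1/15*(-10)*225 = -73 + (2/3)*225 = -73 + 150 = 77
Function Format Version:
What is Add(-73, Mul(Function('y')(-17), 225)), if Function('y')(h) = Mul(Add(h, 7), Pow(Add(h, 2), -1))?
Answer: 77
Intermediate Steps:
Function('y')(h) = Mul(Pow(Add(2, h), -1), Add(7, h)) (Function('y')(h) = Mul(Add(7, h), Pow(Add(2, h), -1)) = Mul(Pow(Add(2, h), -1), Add(7, h)))
Add(-73, Mul(Function('y')(-17), 225)) = Add(-73, Mul(Mul(Pow(Add(2, -17), -1), Add(7, -17)), 225)) = Add(-73, Mul(Mul(Pow(-15, -1), -10), 225)) = Add(-73, Mul(Mul(Rational(-1, 15), -10), 225)) = Add(-73, Mul(Rational(2, 3), 225)) = Add(-73, 150) = 77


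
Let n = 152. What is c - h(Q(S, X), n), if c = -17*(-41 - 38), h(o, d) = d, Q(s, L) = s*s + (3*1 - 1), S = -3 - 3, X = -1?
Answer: 1191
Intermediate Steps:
S = -6
Q(s, L) = 2 + s**2 (Q(s, L) = s**2 + (3 - 1) = s**2 + 2 = 2 + s**2)
c = 1343 (c = -17*(-79) = 1343)
c - h(Q(S, X), n) = 1343 - 1*152 = 1343 - 152 = 1191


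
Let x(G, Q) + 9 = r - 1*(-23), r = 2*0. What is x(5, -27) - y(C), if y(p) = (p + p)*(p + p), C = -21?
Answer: -1750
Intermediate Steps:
r = 0
x(G, Q) = 14 (x(G, Q) = -9 + (0 - 1*(-23)) = -9 + (0 + 23) = -9 + 23 = 14)
y(p) = 4*p**2 (y(p) = (2*p)*(2*p) = 4*p**2)
x(5, -27) - y(C) = 14 - 4*(-21)**2 = 14 - 4*441 = 14 - 1*1764 = 14 - 1764 = -1750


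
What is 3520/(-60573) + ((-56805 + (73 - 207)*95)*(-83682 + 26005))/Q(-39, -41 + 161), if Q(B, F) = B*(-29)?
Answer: 26992473826735/7612007 ≈ 3.5460e+6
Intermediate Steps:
Q(B, F) = -29*B
3520/(-60573) + ((-56805 + (73 - 207)*95)*(-83682 + 26005))/Q(-39, -41 + 161) = 3520/(-60573) + ((-56805 + (73 - 207)*95)*(-83682 + 26005))/((-29*(-39))) = 3520*(-1/60573) + ((-56805 - 134*95)*(-57677))/1131 = -3520/60573 + ((-56805 - 12730)*(-57677))*(1/1131) = -3520/60573 - 69535*(-57677)*(1/1131) = -3520/60573 + 4010570195*(1/1131) = -3520/60573 + 4010570195/1131 = 26992473826735/7612007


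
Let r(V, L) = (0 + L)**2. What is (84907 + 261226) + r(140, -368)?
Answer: 481557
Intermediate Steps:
r(V, L) = L**2
(84907 + 261226) + r(140, -368) = (84907 + 261226) + (-368)**2 = 346133 + 135424 = 481557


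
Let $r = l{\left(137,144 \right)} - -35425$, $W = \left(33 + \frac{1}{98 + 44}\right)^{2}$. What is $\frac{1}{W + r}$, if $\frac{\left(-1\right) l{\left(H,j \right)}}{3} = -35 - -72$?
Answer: $\frac{20164}{734039465} \approx 2.747 \cdot 10^{-5}$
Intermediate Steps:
$l{\left(H,j \right)} = -111$ ($l{\left(H,j \right)} = - 3 \left(-35 - -72\right) = - 3 \left(-35 + 72\right) = \left(-3\right) 37 = -111$)
$W = \frac{21967969}{20164}$ ($W = \left(33 + \frac{1}{142}\right)^{2} = \left(\frac{4687}{142}\right)^{2} = \frac{21967969}{20164} \approx 1089.5$)
$r = 35314$ ($r = -111 - -35425 = -111 + 35425 = 35314$)
$\frac{1}{W + r} = \frac{1}{\frac{21967969}{20164} + 35314} = \frac{1}{\frac{734039465}{20164}} = \frac{20164}{734039465}$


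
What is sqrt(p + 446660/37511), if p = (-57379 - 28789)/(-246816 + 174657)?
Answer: 2*sqrt(23997279936343409553)/2706756249 ≈ 3.6196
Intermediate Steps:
p = 86168/72159 (p = -86168/(-72159) = -86168*(-1/72159) = 86168/72159 ≈ 1.1941)
sqrt(p + 446660/37511) = sqrt(86168/72159 + 446660/37511) = sqrt(35462786788/2706756249) = 2*sqrt(23997279936343409553)/2706756249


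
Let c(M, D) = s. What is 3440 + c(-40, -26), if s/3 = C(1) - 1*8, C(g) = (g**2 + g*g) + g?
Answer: 3425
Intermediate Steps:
C(g) = g + 2*g**2 (C(g) = (g**2 + g**2) + g = 2*g**2 + g = g + 2*g**2)
s = -15 (s = 3*(1*(1 + 2*1) - 1*8) = 3*(1*(1 + 2) - 8) = 3*(1*3 - 8) = 3*(3 - 8) = 3*(-5) = -15)
c(M, D) = -15
3440 + c(-40, -26) = 3440 - 15 = 3425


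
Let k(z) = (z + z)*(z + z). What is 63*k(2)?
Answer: 1008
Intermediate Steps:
k(z) = 4*z² (k(z) = (2*z)*(2*z) = 4*z²)
63*k(2) = 63*(4*2²) = 63*(4*4) = 63*16 = 1008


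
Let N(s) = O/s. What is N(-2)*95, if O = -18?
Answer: 855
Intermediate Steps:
N(s) = -18/s
N(-2)*95 = -18/(-2)*95 = -18*(-½)*95 = 9*95 = 855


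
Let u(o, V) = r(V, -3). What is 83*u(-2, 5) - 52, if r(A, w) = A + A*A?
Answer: 2438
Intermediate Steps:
r(A, w) = A + A²
u(o, V) = V*(1 + V)
83*u(-2, 5) - 52 = 83*(5*(1 + 5)) - 52 = 83*(5*6) - 52 = 83*30 - 52 = 2490 - 52 = 2438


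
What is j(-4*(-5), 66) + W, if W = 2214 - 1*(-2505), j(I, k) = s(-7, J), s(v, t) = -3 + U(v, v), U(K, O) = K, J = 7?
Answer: 4709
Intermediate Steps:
s(v, t) = -3 + v
j(I, k) = -10 (j(I, k) = -3 - 7 = -10)
W = 4719 (W = 2214 + 2505 = 4719)
j(-4*(-5), 66) + W = -10 + 4719 = 4709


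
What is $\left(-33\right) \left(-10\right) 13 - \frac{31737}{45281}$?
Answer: $\frac{194223753}{45281} \approx 4289.3$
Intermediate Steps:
$\left(-33\right) \left(-10\right) 13 - \frac{31737}{45281} = 330 \cdot 13 - 31737 \cdot \frac{1}{45281} = 4290 - \frac{31737}{45281} = \frac{194223753}{45281}$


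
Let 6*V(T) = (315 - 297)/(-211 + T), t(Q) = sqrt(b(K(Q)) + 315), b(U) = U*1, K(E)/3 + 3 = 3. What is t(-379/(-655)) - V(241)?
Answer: -1/10 + 3*sqrt(35) ≈ 17.648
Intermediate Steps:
K(E) = 0 (K(E) = -9 + 3*3 = -9 + 9 = 0)
b(U) = U
t(Q) = 3*sqrt(35) (t(Q) = sqrt(0 + 315) = sqrt(315) = 3*sqrt(35))
V(T) = 3/(-211 + T) (V(T) = ((315 - 297)/(-211 + T))/6 = (18/(-211 + T))/6 = 3/(-211 + T))
t(-379/(-655)) - V(241) = 3*sqrt(35) - 3/(-211 + 241) = 3*sqrt(35) - 3/30 = 3*sqrt(35) - 1*1/10 = 3*sqrt(35) - 1/10 = -1/10 + 3*sqrt(35)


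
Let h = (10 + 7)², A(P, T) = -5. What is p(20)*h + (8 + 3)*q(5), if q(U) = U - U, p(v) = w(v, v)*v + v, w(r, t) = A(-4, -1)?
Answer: -23120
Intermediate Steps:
w(r, t) = -5
p(v) = -4*v (p(v) = -5*v + v = -4*v)
q(U) = 0
h = 289 (h = 17² = 289)
p(20)*h + (8 + 3)*q(5) = -4*20*289 + (8 + 3)*0 = -80*289 + 11*0 = -23120 + 0 = -23120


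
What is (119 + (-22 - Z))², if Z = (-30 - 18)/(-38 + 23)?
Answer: 219961/25 ≈ 8798.4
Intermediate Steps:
Z = 16/5 (Z = -48/(-15) = -48*(-1/15) = 16/5 ≈ 3.2000)
(119 + (-22 - Z))² = (119 + (-22 - 1*16/5))² = (119 + (-22 - 16/5))² = (119 - 126/5)² = (469/5)² = 219961/25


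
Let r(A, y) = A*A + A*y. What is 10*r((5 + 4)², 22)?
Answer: 83430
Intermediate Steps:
r(A, y) = A² + A*y
10*r((5 + 4)², 22) = 10*((5 + 4)²*((5 + 4)² + 22)) = 10*(9²*(9² + 22)) = 10*(81*(81 + 22)) = 10*(81*103) = 10*8343 = 83430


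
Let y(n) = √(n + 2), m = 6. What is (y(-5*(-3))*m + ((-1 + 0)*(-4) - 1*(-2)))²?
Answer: 648 + 72*√17 ≈ 944.86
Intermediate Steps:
y(n) = √(2 + n)
(y(-5*(-3))*m + ((-1 + 0)*(-4) - 1*(-2)))² = (√(2 - 5*(-3))*6 + ((-1 + 0)*(-4) - 1*(-2)))² = (√(2 + 15)*6 + (-1*(-4) + 2))² = (√17*6 + (4 + 2))² = (6*√17 + 6)² = (6 + 6*√17)²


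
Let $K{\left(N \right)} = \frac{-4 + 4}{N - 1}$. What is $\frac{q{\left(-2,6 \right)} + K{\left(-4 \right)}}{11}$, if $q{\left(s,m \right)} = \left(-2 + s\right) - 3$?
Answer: $- \frac{7}{11} \approx -0.63636$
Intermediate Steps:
$K{\left(N \right)} = 0$ ($K{\left(N \right)} = \frac{0}{-1 + N} = 0$)
$q{\left(s,m \right)} = -5 + s$
$\frac{q{\left(-2,6 \right)} + K{\left(-4 \right)}}{11} = \frac{\left(-5 - 2\right) + 0}{11} = \left(-7 + 0\right) \frac{1}{11} = \left(-7\right) \frac{1}{11} = - \frac{7}{11}$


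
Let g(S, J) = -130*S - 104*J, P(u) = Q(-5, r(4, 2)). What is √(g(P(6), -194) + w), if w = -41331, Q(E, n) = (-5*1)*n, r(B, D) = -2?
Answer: 3*I*√2495 ≈ 149.85*I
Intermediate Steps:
Q(E, n) = -5*n
P(u) = 10 (P(u) = -5*(-2) = 10)
√(g(P(6), -194) + w) = √((-130*10 - 104*(-194)) - 41331) = √((-1300 + 20176) - 41331) = √(18876 - 41331) = √(-22455) = 3*I*√2495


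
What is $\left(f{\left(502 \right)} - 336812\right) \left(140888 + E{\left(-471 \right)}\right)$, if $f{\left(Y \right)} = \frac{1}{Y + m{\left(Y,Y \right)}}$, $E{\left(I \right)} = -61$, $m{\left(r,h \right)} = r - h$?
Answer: $- \frac{23810976068221}{502} \approx -4.7432 \cdot 10^{10}$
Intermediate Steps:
$f{\left(Y \right)} = \frac{1}{Y}$ ($f{\left(Y \right)} = \frac{1}{Y + \left(Y - Y\right)} = \frac{1}{Y + 0} = \frac{1}{Y}$)
$\left(f{\left(502 \right)} - 336812\right) \left(140888 + E{\left(-471 \right)}\right) = \left(\frac{1}{502} - 336812\right) \left(140888 - 61\right) = \left(\frac{1}{502} - 336812\right) 140827 = \left(- \frac{169079623}{502}\right) 140827 = - \frac{23810976068221}{502}$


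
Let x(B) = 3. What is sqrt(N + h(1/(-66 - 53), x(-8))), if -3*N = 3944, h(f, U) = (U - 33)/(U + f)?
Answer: I*sqrt(377744658)/534 ≈ 36.396*I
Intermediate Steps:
h(f, U) = (-33 + U)/(U + f)
N = -3944/3 (N = -1/3*3944 = -3944/3 ≈ -1314.7)
sqrt(N + h(1/(-66 - 53), x(-8))) = sqrt(-3944/3 + (-33 + 3)/(3 + 1/(-66 - 53))) = sqrt(-3944/3 - 30/(3 + 1/(-119))) = sqrt(-3944/3 - 30/(3 - 1/119)) = sqrt(-3944/3 - 30/(356/119)) = sqrt(-3944/3 + (119/356)*(-30)) = sqrt(-3944/3 - 1785/178) = sqrt(-707387/534) = I*sqrt(377744658)/534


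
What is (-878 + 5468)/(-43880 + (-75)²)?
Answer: -918/7651 ≈ -0.11998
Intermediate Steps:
(-878 + 5468)/(-43880 + (-75)²) = 4590/(-43880 + 5625) = 4590/(-38255) = 4590*(-1/38255) = -918/7651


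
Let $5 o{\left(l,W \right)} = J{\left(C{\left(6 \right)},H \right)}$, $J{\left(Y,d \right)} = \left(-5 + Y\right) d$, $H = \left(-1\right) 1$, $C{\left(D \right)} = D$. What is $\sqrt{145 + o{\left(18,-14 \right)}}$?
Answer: $\frac{2 \sqrt{905}}{5} \approx 12.033$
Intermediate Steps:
$H = -1$
$J{\left(Y,d \right)} = d \left(-5 + Y\right)$
$o{\left(l,W \right)} = - \frac{1}{5}$ ($o{\left(l,W \right)} = \frac{\left(-1\right) \left(-5 + 6\right)}{5} = \frac{\left(-1\right) 1}{5} = \frac{1}{5} \left(-1\right) = - \frac{1}{5}$)
$\sqrt{145 + o{\left(18,-14 \right)}} = \sqrt{145 - \frac{1}{5}} = \sqrt{\frac{724}{5}} = \frac{2 \sqrt{905}}{5}$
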